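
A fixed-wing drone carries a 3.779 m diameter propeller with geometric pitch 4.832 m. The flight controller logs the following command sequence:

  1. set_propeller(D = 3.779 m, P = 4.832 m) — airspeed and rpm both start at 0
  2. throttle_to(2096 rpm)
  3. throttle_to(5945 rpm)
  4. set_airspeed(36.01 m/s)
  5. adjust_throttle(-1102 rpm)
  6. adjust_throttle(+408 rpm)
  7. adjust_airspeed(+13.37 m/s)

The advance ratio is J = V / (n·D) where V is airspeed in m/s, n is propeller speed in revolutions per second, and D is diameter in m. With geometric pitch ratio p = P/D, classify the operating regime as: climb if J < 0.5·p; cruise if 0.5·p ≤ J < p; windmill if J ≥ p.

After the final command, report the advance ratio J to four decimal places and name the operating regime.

J = 0.1493, regime = climb

set_propeller: D = 3.779 m, P = 4.832 m (p = P/D = 1.278645); state ← (V=0, rpm=0)
throttle_to(2096): rpm ← 2096
throttle_to(5945): rpm ← 5945
set_airspeed(36.01): V ← 36.01 m/s
adjust_throttle(-1102): rpm ← 5945 -1102 = 4843
adjust_throttle(+408): rpm ← 4843 +408 = 5251
adjust_airspeed(+13.37): V ← 36.01 +13.37 = 49.38 m/s
final state: V = 49.38 m/s, rpm = 5251 → n = rpm/60 = 87.516667 rev/s
J = V / (n·D) = 49.38 / (87.516667 × 3.779) = 0.149308
regime bands: climb J<0.6393 | cruise [0.6393, 1.2786) | windmill J≥1.2786
J = 0.1493 → climb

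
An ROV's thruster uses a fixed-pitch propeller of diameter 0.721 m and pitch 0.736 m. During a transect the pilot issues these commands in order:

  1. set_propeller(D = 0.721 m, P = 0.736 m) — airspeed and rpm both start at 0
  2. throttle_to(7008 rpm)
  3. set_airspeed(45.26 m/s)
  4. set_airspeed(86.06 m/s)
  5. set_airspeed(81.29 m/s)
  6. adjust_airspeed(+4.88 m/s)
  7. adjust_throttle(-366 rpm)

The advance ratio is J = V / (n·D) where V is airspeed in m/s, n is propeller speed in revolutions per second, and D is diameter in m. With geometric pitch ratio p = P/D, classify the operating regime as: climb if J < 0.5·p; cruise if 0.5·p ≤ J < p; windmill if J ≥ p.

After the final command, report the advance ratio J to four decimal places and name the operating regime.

J = 1.0796, regime = windmill

set_propeller: D = 0.721 m, P = 0.736 m (p = P/D = 1.020804); state ← (V=0, rpm=0)
throttle_to(7008): rpm ← 7008
set_airspeed(45.26): V ← 45.26 m/s
set_airspeed(86.06): V ← 86.06 m/s
set_airspeed(81.29): V ← 81.29 m/s
adjust_airspeed(+4.88): V ← 81.29 +4.88 = 86.17 m/s
adjust_throttle(-366): rpm ← 7008 -366 = 6642
final state: V = 86.17 m/s, rpm = 6642 → n = rpm/60 = 110.700000 rev/s
J = V / (n·D) = 86.17 / (110.700000 × 0.721) = 1.079626
regime bands: climb J<0.5104 | cruise [0.5104, 1.0208) | windmill J≥1.0208
J = 1.0796 → windmill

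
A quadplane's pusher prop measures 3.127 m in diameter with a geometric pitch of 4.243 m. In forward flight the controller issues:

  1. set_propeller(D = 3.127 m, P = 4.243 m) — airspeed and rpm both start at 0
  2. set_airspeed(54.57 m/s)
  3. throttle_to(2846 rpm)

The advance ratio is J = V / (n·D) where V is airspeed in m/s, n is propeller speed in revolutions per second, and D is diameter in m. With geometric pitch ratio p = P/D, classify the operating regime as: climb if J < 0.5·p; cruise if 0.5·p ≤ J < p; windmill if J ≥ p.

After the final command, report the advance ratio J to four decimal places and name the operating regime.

set_propeller: D = 3.127 m, P = 4.243 m (p = P/D = 1.356892); state ← (V=0, rpm=0)
set_airspeed(54.57): V ← 54.57 m/s
throttle_to(2846): rpm ← 2846
final state: V = 54.57 m/s, rpm = 2846 → n = rpm/60 = 47.433333 rev/s
J = V / (n·D) = 54.57 / (47.433333 × 3.127) = 0.367911
regime bands: climb J<0.6784 | cruise [0.6784, 1.3569) | windmill J≥1.3569
J = 0.3679 → climb

J = 0.3679, regime = climb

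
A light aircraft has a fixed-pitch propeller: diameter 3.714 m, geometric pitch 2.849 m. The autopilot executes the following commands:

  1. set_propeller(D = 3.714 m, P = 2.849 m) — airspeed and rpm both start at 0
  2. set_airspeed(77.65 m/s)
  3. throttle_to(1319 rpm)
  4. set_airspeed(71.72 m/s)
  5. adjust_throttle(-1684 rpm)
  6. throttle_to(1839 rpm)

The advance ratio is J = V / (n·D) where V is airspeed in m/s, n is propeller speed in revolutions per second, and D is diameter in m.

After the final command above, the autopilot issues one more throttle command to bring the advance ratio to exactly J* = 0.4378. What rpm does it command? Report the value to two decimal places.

rpm = 2646.51

set_propeller: D = 3.714 m, P = 2.849 m (p = P/D = 0.767097); state ← (V=0, rpm=0)
set_airspeed(77.65): V ← 77.65 m/s
throttle_to(1319): rpm ← 1319
set_airspeed(71.72): V ← 71.72 m/s
adjust_throttle(-1684): rpm ← 1319 -1684 = -365
throttle_to(1839): rpm ← 1839
final state: V = 71.72 m/s, rpm = 1839 → n = rpm/60 = 30.650000 rev/s
target J* = 0.4378; solve J* = V/(n·D) for n: n = V/(J*·D) = 71.72/(0.4378 × 3.714) = 44.108534 rev/s
rpm = 60·n = 2646.512043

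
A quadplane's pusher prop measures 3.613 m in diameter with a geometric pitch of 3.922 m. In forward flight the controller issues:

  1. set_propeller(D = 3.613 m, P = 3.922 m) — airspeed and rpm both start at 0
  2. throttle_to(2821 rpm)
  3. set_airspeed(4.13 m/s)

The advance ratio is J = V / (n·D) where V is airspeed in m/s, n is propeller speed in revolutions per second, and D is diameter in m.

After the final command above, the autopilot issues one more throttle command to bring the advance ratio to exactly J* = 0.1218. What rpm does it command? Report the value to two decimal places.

set_propeller: D = 3.613 m, P = 3.922 m (p = P/D = 1.085524); state ← (V=0, rpm=0)
throttle_to(2821): rpm ← 2821
set_airspeed(4.13): V ← 4.13 m/s
final state: V = 4.13 m/s, rpm = 2821 → n = rpm/60 = 47.016667 rev/s
target J* = 0.1218; solve J* = V/(n·D) for n: n = V/(J*·D) = 4.13/(0.1218 × 3.613) = 9.385011 rev/s
rpm = 60·n = 563.100680

rpm = 563.10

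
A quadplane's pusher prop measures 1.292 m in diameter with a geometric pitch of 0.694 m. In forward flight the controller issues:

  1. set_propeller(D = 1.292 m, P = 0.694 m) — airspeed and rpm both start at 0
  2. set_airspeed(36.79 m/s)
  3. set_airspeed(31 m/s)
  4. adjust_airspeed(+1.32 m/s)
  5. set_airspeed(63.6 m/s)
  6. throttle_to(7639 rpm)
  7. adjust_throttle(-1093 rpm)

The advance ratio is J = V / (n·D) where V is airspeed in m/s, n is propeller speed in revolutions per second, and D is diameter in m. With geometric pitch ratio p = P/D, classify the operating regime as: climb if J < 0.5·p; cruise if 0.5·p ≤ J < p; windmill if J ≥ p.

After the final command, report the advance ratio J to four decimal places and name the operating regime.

set_propeller: D = 1.292 m, P = 0.694 m (p = P/D = 0.537152); state ← (V=0, rpm=0)
set_airspeed(36.79): V ← 36.79 m/s
set_airspeed(31): V ← 31 m/s
adjust_airspeed(+1.32): V ← 31 +1.32 = 32.32 m/s
set_airspeed(63.6): V ← 63.6 m/s
throttle_to(7639): rpm ← 7639
adjust_throttle(-1093): rpm ← 7639 -1093 = 6546
final state: V = 63.6 m/s, rpm = 6546 → n = rpm/60 = 109.100000 rev/s
J = V / (n·D) = 63.6 / (109.100000 × 1.292) = 0.451201
regime bands: climb J<0.2686 | cruise [0.2686, 0.5372) | windmill J≥0.5372
J = 0.4512 → cruise

J = 0.4512, regime = cruise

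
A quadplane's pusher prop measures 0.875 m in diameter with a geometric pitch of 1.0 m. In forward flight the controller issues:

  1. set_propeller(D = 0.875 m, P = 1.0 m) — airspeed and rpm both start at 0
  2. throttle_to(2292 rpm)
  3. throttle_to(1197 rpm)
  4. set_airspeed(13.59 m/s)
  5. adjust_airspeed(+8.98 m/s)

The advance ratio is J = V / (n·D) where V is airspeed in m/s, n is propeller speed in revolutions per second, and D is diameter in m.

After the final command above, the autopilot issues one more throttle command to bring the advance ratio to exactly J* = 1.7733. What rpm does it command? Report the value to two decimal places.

set_propeller: D = 0.875 m, P = 1.0 m (p = P/D = 1.142857); state ← (V=0, rpm=0)
throttle_to(2292): rpm ← 2292
throttle_to(1197): rpm ← 1197
set_airspeed(13.59): V ← 13.59 m/s
adjust_airspeed(+8.98): V ← 13.59 +8.98 = 22.57 m/s
final state: V = 22.57 m/s, rpm = 1197 → n = rpm/60 = 19.950000 rev/s
target J* = 1.7733; solve J* = V/(n·D) for n: n = V/(J*·D) = 22.57/(1.7733 × 0.875) = 14.545923 rev/s
rpm = 60·n = 872.755396

rpm = 872.76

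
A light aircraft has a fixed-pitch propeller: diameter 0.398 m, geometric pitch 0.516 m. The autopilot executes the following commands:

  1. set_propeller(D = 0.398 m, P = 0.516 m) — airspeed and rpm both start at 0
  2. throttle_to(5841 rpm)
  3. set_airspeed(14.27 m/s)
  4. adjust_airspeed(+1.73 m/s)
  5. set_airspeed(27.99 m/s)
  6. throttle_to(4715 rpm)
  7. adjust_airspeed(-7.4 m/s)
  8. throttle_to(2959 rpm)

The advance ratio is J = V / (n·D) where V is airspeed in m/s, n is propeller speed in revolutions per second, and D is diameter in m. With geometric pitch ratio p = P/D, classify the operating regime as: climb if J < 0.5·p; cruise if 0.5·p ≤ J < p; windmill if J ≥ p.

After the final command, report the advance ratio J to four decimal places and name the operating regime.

J = 1.0490, regime = cruise

set_propeller: D = 0.398 m, P = 0.516 m (p = P/D = 1.296482); state ← (V=0, rpm=0)
throttle_to(5841): rpm ← 5841
set_airspeed(14.27): V ← 14.27 m/s
adjust_airspeed(+1.73): V ← 14.27 +1.73 = 16 m/s
set_airspeed(27.99): V ← 27.99 m/s
throttle_to(4715): rpm ← 4715
adjust_airspeed(-7.4): V ← 27.99 -7.4 = 20.59 m/s
throttle_to(2959): rpm ← 2959
final state: V = 20.59 m/s, rpm = 2959 → n = rpm/60 = 49.316667 rev/s
J = V / (n·D) = 20.59 / (49.316667 × 0.398) = 1.049010
regime bands: climb J<0.6482 | cruise [0.6482, 1.2965) | windmill J≥1.2965
J = 1.0490 → cruise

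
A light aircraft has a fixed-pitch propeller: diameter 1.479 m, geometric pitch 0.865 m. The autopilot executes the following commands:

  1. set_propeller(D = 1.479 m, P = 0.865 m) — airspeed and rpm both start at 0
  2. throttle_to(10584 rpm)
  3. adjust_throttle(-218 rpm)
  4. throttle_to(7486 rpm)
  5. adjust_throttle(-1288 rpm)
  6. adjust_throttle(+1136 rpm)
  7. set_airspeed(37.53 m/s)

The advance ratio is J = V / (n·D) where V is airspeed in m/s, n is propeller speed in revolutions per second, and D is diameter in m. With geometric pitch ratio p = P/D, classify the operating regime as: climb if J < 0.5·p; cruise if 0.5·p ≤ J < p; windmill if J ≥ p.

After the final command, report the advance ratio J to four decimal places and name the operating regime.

set_propeller: D = 1.479 m, P = 0.865 m (p = P/D = 0.584855); state ← (V=0, rpm=0)
throttle_to(10584): rpm ← 10584
adjust_throttle(-218): rpm ← 10584 -218 = 10366
throttle_to(7486): rpm ← 7486
adjust_throttle(-1288): rpm ← 7486 -1288 = 6198
adjust_throttle(+1136): rpm ← 6198 +1136 = 7334
set_airspeed(37.53): V ← 37.53 m/s
final state: V = 37.53 m/s, rpm = 7334 → n = rpm/60 = 122.233333 rev/s
J = V / (n·D) = 37.53 / (122.233333 × 1.479) = 0.207597
regime bands: climb J<0.2924 | cruise [0.2924, 0.5849) | windmill J≥0.5849
J = 0.2076 → climb

J = 0.2076, regime = climb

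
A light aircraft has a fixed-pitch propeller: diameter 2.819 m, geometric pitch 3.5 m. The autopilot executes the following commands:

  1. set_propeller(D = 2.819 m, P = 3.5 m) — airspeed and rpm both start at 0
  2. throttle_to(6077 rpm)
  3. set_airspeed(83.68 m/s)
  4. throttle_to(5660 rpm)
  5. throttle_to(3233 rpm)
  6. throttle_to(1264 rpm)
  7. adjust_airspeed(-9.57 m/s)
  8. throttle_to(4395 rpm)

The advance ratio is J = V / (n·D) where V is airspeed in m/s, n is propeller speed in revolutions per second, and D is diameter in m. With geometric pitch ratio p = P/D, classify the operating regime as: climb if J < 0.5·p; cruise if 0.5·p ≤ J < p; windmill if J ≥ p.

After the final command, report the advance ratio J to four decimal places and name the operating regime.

set_propeller: D = 2.819 m, P = 3.5 m (p = P/D = 1.241575); state ← (V=0, rpm=0)
throttle_to(6077): rpm ← 6077
set_airspeed(83.68): V ← 83.68 m/s
throttle_to(5660): rpm ← 5660
throttle_to(3233): rpm ← 3233
throttle_to(1264): rpm ← 1264
adjust_airspeed(-9.57): V ← 83.68 -9.57 = 74.11 m/s
throttle_to(4395): rpm ← 4395
final state: V = 74.11 m/s, rpm = 4395 → n = rpm/60 = 73.250000 rev/s
J = V / (n·D) = 74.11 / (73.250000 × 2.819) = 0.358901
regime bands: climb J<0.6208 | cruise [0.6208, 1.2416) | windmill J≥1.2416
J = 0.3589 → climb

J = 0.3589, regime = climb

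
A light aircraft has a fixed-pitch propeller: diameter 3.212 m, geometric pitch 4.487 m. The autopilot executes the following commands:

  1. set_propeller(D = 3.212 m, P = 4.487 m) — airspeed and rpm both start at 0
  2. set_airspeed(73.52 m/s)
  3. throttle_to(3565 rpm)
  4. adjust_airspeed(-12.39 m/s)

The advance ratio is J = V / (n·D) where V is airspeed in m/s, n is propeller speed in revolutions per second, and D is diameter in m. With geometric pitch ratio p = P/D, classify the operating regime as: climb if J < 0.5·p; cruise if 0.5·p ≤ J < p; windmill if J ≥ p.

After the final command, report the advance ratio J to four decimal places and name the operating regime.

set_propeller: D = 3.212 m, P = 4.487 m (p = P/D = 1.396949); state ← (V=0, rpm=0)
set_airspeed(73.52): V ← 73.52 m/s
throttle_to(3565): rpm ← 3565
adjust_airspeed(-12.39): V ← 73.52 -12.39 = 61.13 m/s
final state: V = 61.13 m/s, rpm = 3565 → n = rpm/60 = 59.416667 rev/s
J = V / (n·D) = 61.13 / (59.416667 × 3.212) = 0.320310
regime bands: climb J<0.6985 | cruise [0.6985, 1.3969) | windmill J≥1.3969
J = 0.3203 → climb

J = 0.3203, regime = climb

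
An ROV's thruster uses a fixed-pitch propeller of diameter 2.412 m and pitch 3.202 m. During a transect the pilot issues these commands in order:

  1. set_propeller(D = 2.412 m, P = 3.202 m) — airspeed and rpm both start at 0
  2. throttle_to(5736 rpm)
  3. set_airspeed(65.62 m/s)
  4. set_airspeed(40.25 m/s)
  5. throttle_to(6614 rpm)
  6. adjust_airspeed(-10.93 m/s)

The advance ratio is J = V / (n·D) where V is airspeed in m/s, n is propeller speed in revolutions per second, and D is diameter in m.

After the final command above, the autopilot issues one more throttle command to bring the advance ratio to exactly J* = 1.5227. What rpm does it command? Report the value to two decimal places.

set_propeller: D = 2.412 m, P = 3.202 m (p = P/D = 1.327529); state ← (V=0, rpm=0)
throttle_to(5736): rpm ← 5736
set_airspeed(65.62): V ← 65.62 m/s
set_airspeed(40.25): V ← 40.25 m/s
throttle_to(6614): rpm ← 6614
adjust_airspeed(-10.93): V ← 40.25 -10.93 = 29.32 m/s
final state: V = 29.32 m/s, rpm = 6614 → n = rpm/60 = 110.233333 rev/s
target J* = 1.5227; solve J* = V/(n·D) for n: n = V/(J*·D) = 29.32/(1.5227 × 2.412) = 7.983114 rev/s
rpm = 60·n = 478.986822

rpm = 478.99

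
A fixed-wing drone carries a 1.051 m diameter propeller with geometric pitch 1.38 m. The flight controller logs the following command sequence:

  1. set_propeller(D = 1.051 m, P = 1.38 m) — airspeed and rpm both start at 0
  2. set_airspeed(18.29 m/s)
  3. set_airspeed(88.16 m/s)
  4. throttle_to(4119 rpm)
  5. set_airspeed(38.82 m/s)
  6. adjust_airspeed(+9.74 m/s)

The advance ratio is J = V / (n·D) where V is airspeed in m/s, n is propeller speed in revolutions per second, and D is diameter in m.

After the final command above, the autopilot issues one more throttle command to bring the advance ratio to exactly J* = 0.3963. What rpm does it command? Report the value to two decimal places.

set_propeller: D = 1.051 m, P = 1.38 m (p = P/D = 1.313035); state ← (V=0, rpm=0)
set_airspeed(18.29): V ← 18.29 m/s
set_airspeed(88.16): V ← 88.16 m/s
throttle_to(4119): rpm ← 4119
set_airspeed(38.82): V ← 38.82 m/s
adjust_airspeed(+9.74): V ← 38.82 +9.74 = 48.56 m/s
final state: V = 48.56 m/s, rpm = 4119 → n = rpm/60 = 68.650000 rev/s
target J* = 0.3963; solve J* = V/(n·D) for n: n = V/(J*·D) = 48.56/(0.3963 × 1.051) = 116.587473 rev/s
rpm = 60·n = 6995.248388

rpm = 6995.25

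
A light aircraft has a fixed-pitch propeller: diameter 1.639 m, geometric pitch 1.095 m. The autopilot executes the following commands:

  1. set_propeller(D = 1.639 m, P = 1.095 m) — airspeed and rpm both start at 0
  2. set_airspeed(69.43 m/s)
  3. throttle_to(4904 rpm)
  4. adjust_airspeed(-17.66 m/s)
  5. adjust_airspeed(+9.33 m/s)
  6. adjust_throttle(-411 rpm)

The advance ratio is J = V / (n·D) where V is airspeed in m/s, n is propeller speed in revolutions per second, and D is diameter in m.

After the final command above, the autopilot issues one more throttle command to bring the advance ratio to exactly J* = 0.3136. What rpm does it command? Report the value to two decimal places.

rpm = 7132.43

set_propeller: D = 1.639 m, P = 1.095 m (p = P/D = 0.668090); state ← (V=0, rpm=0)
set_airspeed(69.43): V ← 69.43 m/s
throttle_to(4904): rpm ← 4904
adjust_airspeed(-17.66): V ← 69.43 -17.66 = 51.77 m/s
adjust_airspeed(+9.33): V ← 51.77 +9.33 = 61.1 m/s
adjust_throttle(-411): rpm ← 4904 -411 = 4493
final state: V = 61.1 m/s, rpm = 4493 → n = rpm/60 = 74.883333 rev/s
target J* = 0.3136; solve J* = V/(n·D) for n: n = V/(J*·D) = 61.1/(0.3136 × 1.639) = 118.873816 rev/s
rpm = 60·n = 7132.428933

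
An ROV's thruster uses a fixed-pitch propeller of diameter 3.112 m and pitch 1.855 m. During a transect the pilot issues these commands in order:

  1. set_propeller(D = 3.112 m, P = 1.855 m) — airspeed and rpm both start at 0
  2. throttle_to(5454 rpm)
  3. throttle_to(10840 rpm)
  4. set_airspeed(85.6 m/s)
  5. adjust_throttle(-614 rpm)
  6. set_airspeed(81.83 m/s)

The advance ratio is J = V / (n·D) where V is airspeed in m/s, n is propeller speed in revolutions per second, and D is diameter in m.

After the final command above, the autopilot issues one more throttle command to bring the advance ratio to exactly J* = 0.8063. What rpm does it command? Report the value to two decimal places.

set_propeller: D = 3.112 m, P = 1.855 m (p = P/D = 0.596080); state ← (V=0, rpm=0)
throttle_to(5454): rpm ← 5454
throttle_to(10840): rpm ← 10840
set_airspeed(85.6): V ← 85.6 m/s
adjust_throttle(-614): rpm ← 10840 -614 = 10226
set_airspeed(81.83): V ← 81.83 m/s
final state: V = 81.83 m/s, rpm = 10226 → n = rpm/60 = 170.433333 rev/s
target J* = 0.8063; solve J* = V/(n·D) for n: n = V/(J*·D) = 81.83/(0.8063 × 3.112) = 32.611915 rev/s
rpm = 60·n = 1956.714906

rpm = 1956.71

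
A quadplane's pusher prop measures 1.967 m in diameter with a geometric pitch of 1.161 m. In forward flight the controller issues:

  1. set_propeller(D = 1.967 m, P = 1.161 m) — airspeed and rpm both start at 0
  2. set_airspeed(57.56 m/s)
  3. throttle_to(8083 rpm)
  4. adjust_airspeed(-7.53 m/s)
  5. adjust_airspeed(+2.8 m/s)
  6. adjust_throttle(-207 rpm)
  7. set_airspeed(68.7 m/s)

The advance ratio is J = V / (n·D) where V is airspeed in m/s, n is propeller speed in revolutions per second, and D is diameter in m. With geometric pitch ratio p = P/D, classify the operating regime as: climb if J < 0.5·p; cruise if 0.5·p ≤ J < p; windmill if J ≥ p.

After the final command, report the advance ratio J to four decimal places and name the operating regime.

J = 0.2661, regime = climb

set_propeller: D = 1.967 m, P = 1.161 m (p = P/D = 0.590239); state ← (V=0, rpm=0)
set_airspeed(57.56): V ← 57.56 m/s
throttle_to(8083): rpm ← 8083
adjust_airspeed(-7.53): V ← 57.56 -7.53 = 50.03 m/s
adjust_airspeed(+2.8): V ← 50.03 +2.8 = 52.83 m/s
adjust_throttle(-207): rpm ← 8083 -207 = 7876
set_airspeed(68.7): V ← 68.7 m/s
final state: V = 68.7 m/s, rpm = 7876 → n = rpm/60 = 131.266667 rev/s
J = V / (n·D) = 68.7 / (131.266667 × 1.967) = 0.266071
regime bands: climb J<0.2951 | cruise [0.2951, 0.5902) | windmill J≥0.5902
J = 0.2661 → climb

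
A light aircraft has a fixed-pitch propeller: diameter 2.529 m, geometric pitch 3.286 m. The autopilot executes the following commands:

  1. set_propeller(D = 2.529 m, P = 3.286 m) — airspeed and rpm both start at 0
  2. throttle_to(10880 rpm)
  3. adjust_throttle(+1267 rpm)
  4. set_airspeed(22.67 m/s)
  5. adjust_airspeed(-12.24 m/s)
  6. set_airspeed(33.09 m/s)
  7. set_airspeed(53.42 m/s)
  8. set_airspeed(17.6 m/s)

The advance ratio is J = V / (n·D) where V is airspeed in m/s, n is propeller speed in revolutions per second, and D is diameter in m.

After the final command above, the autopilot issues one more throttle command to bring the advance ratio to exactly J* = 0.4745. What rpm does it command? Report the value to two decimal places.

set_propeller: D = 2.529 m, P = 3.286 m (p = P/D = 1.299328); state ← (V=0, rpm=0)
throttle_to(10880): rpm ← 10880
adjust_throttle(+1267): rpm ← 10880 +1267 = 12147
set_airspeed(22.67): V ← 22.67 m/s
adjust_airspeed(-12.24): V ← 22.67 -12.24 = 10.43 m/s
set_airspeed(33.09): V ← 33.09 m/s
set_airspeed(53.42): V ← 53.42 m/s
set_airspeed(17.6): V ← 17.6 m/s
final state: V = 17.6 m/s, rpm = 12147 → n = rpm/60 = 202.450000 rev/s
target J* = 0.4745; solve J* = V/(n·D) for n: n = V/(J*·D) = 17.6/(0.4745 × 2.529) = 14.666538 rev/s
rpm = 60·n = 879.992300

rpm = 879.99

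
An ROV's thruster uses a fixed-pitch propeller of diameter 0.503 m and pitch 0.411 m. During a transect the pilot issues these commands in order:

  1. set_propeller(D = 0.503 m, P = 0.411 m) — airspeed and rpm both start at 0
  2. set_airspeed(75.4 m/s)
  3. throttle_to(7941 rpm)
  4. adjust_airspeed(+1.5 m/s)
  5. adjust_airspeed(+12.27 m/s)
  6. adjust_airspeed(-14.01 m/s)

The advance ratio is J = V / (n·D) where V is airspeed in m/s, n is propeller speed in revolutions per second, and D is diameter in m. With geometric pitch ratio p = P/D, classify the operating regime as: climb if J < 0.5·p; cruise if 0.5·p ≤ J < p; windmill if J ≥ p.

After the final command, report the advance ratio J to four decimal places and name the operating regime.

J = 1.1290, regime = windmill

set_propeller: D = 0.503 m, P = 0.411 m (p = P/D = 0.817097); state ← (V=0, rpm=0)
set_airspeed(75.4): V ← 75.4 m/s
throttle_to(7941): rpm ← 7941
adjust_airspeed(+1.5): V ← 75.4 +1.5 = 76.9 m/s
adjust_airspeed(+12.27): V ← 76.9 +12.27 = 89.17 m/s
adjust_airspeed(-14.01): V ← 89.17 -14.01 = 75.16 m/s
final state: V = 75.16 m/s, rpm = 7941 → n = rpm/60 = 132.350000 rev/s
J = V / (n·D) = 75.16 / (132.350000 × 0.503) = 1.129002
regime bands: climb J<0.4085 | cruise [0.4085, 0.8171) | windmill J≥0.8171
J = 1.1290 → windmill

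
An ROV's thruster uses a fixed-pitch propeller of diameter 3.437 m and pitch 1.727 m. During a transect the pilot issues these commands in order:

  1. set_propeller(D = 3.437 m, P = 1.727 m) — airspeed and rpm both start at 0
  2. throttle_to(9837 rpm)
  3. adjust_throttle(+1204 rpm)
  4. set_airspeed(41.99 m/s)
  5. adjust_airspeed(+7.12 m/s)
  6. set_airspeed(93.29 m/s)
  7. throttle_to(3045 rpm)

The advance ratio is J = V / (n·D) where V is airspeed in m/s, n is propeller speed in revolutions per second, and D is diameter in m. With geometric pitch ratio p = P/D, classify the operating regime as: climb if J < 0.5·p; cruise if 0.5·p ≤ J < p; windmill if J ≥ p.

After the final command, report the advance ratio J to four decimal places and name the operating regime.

J = 0.5348, regime = windmill

set_propeller: D = 3.437 m, P = 1.727 m (p = P/D = 0.502473); state ← (V=0, rpm=0)
throttle_to(9837): rpm ← 9837
adjust_throttle(+1204): rpm ← 9837 +1204 = 11041
set_airspeed(41.99): V ← 41.99 m/s
adjust_airspeed(+7.12): V ← 41.99 +7.12 = 49.11 m/s
set_airspeed(93.29): V ← 93.29 m/s
throttle_to(3045): rpm ← 3045
final state: V = 93.29 m/s, rpm = 3045 → n = rpm/60 = 50.750000 rev/s
J = V / (n·D) = 93.29 / (50.750000 × 3.437) = 0.534835
regime bands: climb J<0.2512 | cruise [0.2512, 0.5025) | windmill J≥0.5025
J = 0.5348 → windmill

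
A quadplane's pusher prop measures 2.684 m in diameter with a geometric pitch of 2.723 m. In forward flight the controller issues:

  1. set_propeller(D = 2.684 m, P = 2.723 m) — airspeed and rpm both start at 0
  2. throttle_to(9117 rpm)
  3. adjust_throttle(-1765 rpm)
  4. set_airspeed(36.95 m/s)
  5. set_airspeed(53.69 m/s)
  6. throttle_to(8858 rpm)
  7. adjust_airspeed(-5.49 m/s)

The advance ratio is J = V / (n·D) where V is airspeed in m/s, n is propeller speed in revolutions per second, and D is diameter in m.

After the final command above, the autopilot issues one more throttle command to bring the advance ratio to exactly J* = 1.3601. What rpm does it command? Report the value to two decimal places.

rpm = 792.22

set_propeller: D = 2.684 m, P = 2.723 m (p = P/D = 1.014531); state ← (V=0, rpm=0)
throttle_to(9117): rpm ← 9117
adjust_throttle(-1765): rpm ← 9117 -1765 = 7352
set_airspeed(36.95): V ← 36.95 m/s
set_airspeed(53.69): V ← 53.69 m/s
throttle_to(8858): rpm ← 8858
adjust_airspeed(-5.49): V ← 53.69 -5.49 = 48.2 m/s
final state: V = 48.2 m/s, rpm = 8858 → n = rpm/60 = 147.633333 rev/s
target J* = 1.3601; solve J* = V/(n·D) for n: n = V/(J*·D) = 48.2/(1.3601 × 2.684) = 13.203640 rev/s
rpm = 60·n = 792.218421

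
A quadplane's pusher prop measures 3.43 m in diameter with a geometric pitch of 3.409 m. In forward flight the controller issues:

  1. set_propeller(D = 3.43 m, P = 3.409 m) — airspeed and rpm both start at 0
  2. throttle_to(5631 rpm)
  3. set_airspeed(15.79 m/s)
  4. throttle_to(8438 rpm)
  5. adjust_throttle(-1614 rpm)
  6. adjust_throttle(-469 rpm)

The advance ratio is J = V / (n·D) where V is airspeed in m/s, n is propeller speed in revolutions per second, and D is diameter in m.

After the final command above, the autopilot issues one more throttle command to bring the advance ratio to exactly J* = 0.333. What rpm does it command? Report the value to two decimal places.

set_propeller: D = 3.43 m, P = 3.409 m (p = P/D = 0.993878); state ← (V=0, rpm=0)
throttle_to(5631): rpm ← 5631
set_airspeed(15.79): V ← 15.79 m/s
throttle_to(8438): rpm ← 8438
adjust_throttle(-1614): rpm ← 8438 -1614 = 6824
adjust_throttle(-469): rpm ← 6824 -469 = 6355
final state: V = 15.79 m/s, rpm = 6355 → n = rpm/60 = 105.916667 rev/s
target J* = 0.333; solve J* = V/(n·D) for n: n = V/(J*·D) = 15.79/(0.333 × 3.43) = 13.824320 rev/s
rpm = 60·n = 829.459197

rpm = 829.46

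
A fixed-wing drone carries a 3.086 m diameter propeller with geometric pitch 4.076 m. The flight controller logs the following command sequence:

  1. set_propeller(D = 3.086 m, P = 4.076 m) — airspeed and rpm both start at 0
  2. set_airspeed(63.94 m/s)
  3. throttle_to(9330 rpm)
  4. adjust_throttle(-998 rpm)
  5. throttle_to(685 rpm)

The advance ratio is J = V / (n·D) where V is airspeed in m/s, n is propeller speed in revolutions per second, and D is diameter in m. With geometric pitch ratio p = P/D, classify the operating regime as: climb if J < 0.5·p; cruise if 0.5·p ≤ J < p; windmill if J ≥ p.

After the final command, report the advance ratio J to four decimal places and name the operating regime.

set_propeller: D = 3.086 m, P = 4.076 m (p = P/D = 1.320804); state ← (V=0, rpm=0)
set_airspeed(63.94): V ← 63.94 m/s
throttle_to(9330): rpm ← 9330
adjust_throttle(-998): rpm ← 9330 -998 = 8332
throttle_to(685): rpm ← 685
final state: V = 63.94 m/s, rpm = 685 → n = rpm/60 = 11.416667 rev/s
J = V / (n·D) = 63.94 / (11.416667 × 3.086) = 1.814836
regime bands: climb J<0.6604 | cruise [0.6604, 1.3208) | windmill J≥1.3208
J = 1.8148 → windmill

J = 1.8148, regime = windmill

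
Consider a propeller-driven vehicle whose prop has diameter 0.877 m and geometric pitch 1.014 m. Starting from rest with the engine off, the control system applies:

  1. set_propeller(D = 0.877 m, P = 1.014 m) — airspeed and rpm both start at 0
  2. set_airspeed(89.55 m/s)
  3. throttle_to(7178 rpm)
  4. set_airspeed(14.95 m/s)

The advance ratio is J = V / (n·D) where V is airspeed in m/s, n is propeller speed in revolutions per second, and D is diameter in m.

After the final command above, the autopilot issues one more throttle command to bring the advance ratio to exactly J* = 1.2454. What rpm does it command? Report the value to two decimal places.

rpm = 821.27

set_propeller: D = 0.877 m, P = 1.014 m (p = P/D = 1.156214); state ← (V=0, rpm=0)
set_airspeed(89.55): V ← 89.55 m/s
throttle_to(7178): rpm ← 7178
set_airspeed(14.95): V ← 14.95 m/s
final state: V = 14.95 m/s, rpm = 7178 → n = rpm/60 = 119.633333 rev/s
target J* = 1.2454; solve J* = V/(n·D) for n: n = V/(J*·D) = 14.95/(1.2454 × 0.877) = 13.687771 rev/s
rpm = 60·n = 821.266274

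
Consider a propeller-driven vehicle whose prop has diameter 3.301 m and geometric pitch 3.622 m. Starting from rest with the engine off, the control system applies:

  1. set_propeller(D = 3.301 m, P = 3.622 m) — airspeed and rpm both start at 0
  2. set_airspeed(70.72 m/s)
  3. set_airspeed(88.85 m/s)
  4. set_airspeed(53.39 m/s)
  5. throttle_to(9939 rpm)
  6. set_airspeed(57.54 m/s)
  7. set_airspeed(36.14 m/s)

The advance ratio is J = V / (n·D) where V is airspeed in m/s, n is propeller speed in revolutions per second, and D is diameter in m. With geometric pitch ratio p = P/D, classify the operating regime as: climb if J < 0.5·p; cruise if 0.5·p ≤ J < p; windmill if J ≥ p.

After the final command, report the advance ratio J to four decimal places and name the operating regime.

set_propeller: D = 3.301 m, P = 3.622 m (p = P/D = 1.097243); state ← (V=0, rpm=0)
set_airspeed(70.72): V ← 70.72 m/s
set_airspeed(88.85): V ← 88.85 m/s
set_airspeed(53.39): V ← 53.39 m/s
throttle_to(9939): rpm ← 9939
set_airspeed(57.54): V ← 57.54 m/s
set_airspeed(36.14): V ← 36.14 m/s
final state: V = 36.14 m/s, rpm = 9939 → n = rpm/60 = 165.650000 rev/s
J = V / (n·D) = 36.14 / (165.650000 × 3.301) = 0.066092
regime bands: climb J<0.5486 | cruise [0.5486, 1.0972) | windmill J≥1.0972
J = 0.0661 → climb

J = 0.0661, regime = climb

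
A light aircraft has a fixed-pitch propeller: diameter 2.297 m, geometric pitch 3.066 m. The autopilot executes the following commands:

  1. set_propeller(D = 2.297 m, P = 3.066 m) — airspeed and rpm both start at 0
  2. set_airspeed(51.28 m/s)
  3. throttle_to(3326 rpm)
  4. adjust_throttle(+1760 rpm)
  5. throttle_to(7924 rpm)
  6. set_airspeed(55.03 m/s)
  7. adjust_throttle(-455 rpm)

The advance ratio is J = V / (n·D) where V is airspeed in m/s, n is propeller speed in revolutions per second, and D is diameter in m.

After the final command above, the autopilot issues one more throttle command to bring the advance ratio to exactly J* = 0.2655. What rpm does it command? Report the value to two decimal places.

set_propeller: D = 2.297 m, P = 3.066 m (p = P/D = 1.334785); state ← (V=0, rpm=0)
set_airspeed(51.28): V ← 51.28 m/s
throttle_to(3326): rpm ← 3326
adjust_throttle(+1760): rpm ← 3326 +1760 = 5086
throttle_to(7924): rpm ← 7924
set_airspeed(55.03): V ← 55.03 m/s
adjust_throttle(-455): rpm ← 7924 -455 = 7469
final state: V = 55.03 m/s, rpm = 7469 → n = rpm/60 = 124.483333 rev/s
target J* = 0.2655; solve J* = V/(n·D) for n: n = V/(J*·D) = 55.03/(0.2655 × 2.297) = 90.234786 rev/s
rpm = 60·n = 5414.087154

rpm = 5414.09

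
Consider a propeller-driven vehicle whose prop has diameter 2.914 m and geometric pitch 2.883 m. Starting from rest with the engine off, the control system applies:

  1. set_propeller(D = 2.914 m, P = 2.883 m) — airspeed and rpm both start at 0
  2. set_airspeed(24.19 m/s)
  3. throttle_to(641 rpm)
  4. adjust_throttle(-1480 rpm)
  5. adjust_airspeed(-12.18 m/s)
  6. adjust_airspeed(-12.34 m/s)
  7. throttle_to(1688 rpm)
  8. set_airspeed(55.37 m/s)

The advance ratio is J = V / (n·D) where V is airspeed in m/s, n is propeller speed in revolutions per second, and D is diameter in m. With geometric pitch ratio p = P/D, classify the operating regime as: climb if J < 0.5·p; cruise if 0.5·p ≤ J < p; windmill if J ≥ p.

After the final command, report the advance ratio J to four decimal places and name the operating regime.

J = 0.6754, regime = cruise

set_propeller: D = 2.914 m, P = 2.883 m (p = P/D = 0.989362); state ← (V=0, rpm=0)
set_airspeed(24.19): V ← 24.19 m/s
throttle_to(641): rpm ← 641
adjust_throttle(-1480): rpm ← 641 -1480 = -839
adjust_airspeed(-12.18): V ← 24.19 -12.18 = 12.01 m/s
adjust_airspeed(-12.34): V ← 12.01 -12.34 = -0.33 m/s
throttle_to(1688): rpm ← 1688
set_airspeed(55.37): V ← 55.37 m/s
final state: V = 55.37 m/s, rpm = 1688 → n = rpm/60 = 28.133333 rev/s
J = V / (n·D) = 55.37 / (28.133333 × 2.914) = 0.675404
regime bands: climb J<0.4947 | cruise [0.4947, 0.9894) | windmill J≥0.9894
J = 0.6754 → cruise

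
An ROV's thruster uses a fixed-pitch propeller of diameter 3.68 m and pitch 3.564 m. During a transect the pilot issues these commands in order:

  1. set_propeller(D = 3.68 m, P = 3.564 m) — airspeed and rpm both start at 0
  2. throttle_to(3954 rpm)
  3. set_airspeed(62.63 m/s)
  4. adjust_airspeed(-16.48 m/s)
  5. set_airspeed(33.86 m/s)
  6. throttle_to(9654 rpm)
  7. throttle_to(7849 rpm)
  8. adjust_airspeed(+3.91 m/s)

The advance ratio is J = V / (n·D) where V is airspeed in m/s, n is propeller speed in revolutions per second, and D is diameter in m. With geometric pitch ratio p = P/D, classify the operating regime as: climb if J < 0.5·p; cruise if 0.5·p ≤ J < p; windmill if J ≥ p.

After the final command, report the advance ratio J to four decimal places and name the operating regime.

set_propeller: D = 3.68 m, P = 3.564 m (p = P/D = 0.968478); state ← (V=0, rpm=0)
throttle_to(3954): rpm ← 3954
set_airspeed(62.63): V ← 62.63 m/s
adjust_airspeed(-16.48): V ← 62.63 -16.48 = 46.15 m/s
set_airspeed(33.86): V ← 33.86 m/s
throttle_to(9654): rpm ← 9654
throttle_to(7849): rpm ← 7849
adjust_airspeed(+3.91): V ← 33.86 +3.91 = 37.77 m/s
final state: V = 37.77 m/s, rpm = 7849 → n = rpm/60 = 130.816667 rev/s
J = V / (n·D) = 37.77 / (130.816667 × 3.68) = 0.078458
regime bands: climb J<0.4842 | cruise [0.4842, 0.9685) | windmill J≥0.9685
J = 0.0785 → climb

J = 0.0785, regime = climb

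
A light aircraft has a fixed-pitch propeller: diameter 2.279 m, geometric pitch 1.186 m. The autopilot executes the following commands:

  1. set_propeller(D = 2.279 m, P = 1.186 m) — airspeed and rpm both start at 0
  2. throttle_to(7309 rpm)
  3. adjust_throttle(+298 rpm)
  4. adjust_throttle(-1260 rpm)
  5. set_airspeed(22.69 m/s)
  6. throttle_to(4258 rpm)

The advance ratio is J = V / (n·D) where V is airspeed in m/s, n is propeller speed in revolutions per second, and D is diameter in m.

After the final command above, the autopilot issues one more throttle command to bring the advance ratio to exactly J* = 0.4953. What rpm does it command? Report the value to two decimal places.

set_propeller: D = 2.279 m, P = 1.186 m (p = P/D = 0.520404); state ← (V=0, rpm=0)
throttle_to(7309): rpm ← 7309
adjust_throttle(+298): rpm ← 7309 +298 = 7607
adjust_throttle(-1260): rpm ← 7607 -1260 = 6347
set_airspeed(22.69): V ← 22.69 m/s
throttle_to(4258): rpm ← 4258
final state: V = 22.69 m/s, rpm = 4258 → n = rpm/60 = 70.966667 rev/s
target J* = 0.4953; solve J* = V/(n·D) for n: n = V/(J*·D) = 22.69/(0.4953 × 2.279) = 20.101193 rev/s
rpm = 60·n = 1206.071606

rpm = 1206.07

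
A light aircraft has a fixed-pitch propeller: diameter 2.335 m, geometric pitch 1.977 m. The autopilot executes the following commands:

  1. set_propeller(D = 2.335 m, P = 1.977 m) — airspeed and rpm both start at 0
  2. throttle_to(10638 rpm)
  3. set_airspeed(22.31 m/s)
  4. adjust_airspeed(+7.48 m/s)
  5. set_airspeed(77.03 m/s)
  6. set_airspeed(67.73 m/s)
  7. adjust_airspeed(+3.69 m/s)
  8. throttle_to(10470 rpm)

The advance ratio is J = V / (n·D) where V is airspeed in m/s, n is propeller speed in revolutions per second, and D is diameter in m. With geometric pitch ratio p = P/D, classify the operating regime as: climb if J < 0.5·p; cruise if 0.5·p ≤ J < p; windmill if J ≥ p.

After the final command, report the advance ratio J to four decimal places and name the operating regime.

J = 0.1753, regime = climb

set_propeller: D = 2.335 m, P = 1.977 m (p = P/D = 0.846681); state ← (V=0, rpm=0)
throttle_to(10638): rpm ← 10638
set_airspeed(22.31): V ← 22.31 m/s
adjust_airspeed(+7.48): V ← 22.31 +7.48 = 29.79 m/s
set_airspeed(77.03): V ← 77.03 m/s
set_airspeed(67.73): V ← 67.73 m/s
adjust_airspeed(+3.69): V ← 67.73 +3.69 = 71.42 m/s
throttle_to(10470): rpm ← 10470
final state: V = 71.42 m/s, rpm = 10470 → n = rpm/60 = 174.500000 rev/s
J = V / (n·D) = 71.42 / (174.500000 × 2.335) = 0.175282
regime bands: climb J<0.4233 | cruise [0.4233, 0.8467) | windmill J≥0.8467
J = 0.1753 → climb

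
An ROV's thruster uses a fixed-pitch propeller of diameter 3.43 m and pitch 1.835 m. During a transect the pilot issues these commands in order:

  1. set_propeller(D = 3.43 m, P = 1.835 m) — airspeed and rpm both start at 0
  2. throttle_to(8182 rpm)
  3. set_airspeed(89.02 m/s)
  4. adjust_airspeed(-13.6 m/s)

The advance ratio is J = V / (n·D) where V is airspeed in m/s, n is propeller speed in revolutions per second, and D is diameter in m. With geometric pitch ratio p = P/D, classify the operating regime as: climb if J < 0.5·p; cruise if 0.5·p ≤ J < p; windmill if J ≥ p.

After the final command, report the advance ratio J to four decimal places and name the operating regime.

set_propeller: D = 3.43 m, P = 1.835 m (p = P/D = 0.534985); state ← (V=0, rpm=0)
throttle_to(8182): rpm ← 8182
set_airspeed(89.02): V ← 89.02 m/s
adjust_airspeed(-13.6): V ← 89.02 -13.6 = 75.42 m/s
final state: V = 75.42 m/s, rpm = 8182 → n = rpm/60 = 136.366667 rev/s
J = V / (n·D) = 75.42 / (136.366667 × 3.43) = 0.161244
regime bands: climb J<0.2675 | cruise [0.2675, 0.5350) | windmill J≥0.5350
J = 0.1612 → climb

J = 0.1612, regime = climb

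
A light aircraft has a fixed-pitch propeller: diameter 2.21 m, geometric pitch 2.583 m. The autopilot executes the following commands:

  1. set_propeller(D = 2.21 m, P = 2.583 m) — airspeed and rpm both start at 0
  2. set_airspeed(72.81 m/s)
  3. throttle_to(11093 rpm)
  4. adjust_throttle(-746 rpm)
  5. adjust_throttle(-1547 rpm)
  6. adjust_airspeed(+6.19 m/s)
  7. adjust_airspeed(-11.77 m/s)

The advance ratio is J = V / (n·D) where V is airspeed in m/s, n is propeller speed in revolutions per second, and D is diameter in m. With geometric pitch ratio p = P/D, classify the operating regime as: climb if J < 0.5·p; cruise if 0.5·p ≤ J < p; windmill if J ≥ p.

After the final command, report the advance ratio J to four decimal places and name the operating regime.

J = 0.2074, regime = climb

set_propeller: D = 2.21 m, P = 2.583 m (p = P/D = 1.168778); state ← (V=0, rpm=0)
set_airspeed(72.81): V ← 72.81 m/s
throttle_to(11093): rpm ← 11093
adjust_throttle(-746): rpm ← 11093 -746 = 10347
adjust_throttle(-1547): rpm ← 10347 -1547 = 8800
adjust_airspeed(+6.19): V ← 72.81 +6.19 = 79 m/s
adjust_airspeed(-11.77): V ← 79 -11.77 = 67.23 m/s
final state: V = 67.23 m/s, rpm = 8800 → n = rpm/60 = 146.666667 rev/s
J = V / (n·D) = 67.23 / (146.666667 × 2.21) = 0.207415
regime bands: climb J<0.5844 | cruise [0.5844, 1.1688) | windmill J≥1.1688
J = 0.2074 → climb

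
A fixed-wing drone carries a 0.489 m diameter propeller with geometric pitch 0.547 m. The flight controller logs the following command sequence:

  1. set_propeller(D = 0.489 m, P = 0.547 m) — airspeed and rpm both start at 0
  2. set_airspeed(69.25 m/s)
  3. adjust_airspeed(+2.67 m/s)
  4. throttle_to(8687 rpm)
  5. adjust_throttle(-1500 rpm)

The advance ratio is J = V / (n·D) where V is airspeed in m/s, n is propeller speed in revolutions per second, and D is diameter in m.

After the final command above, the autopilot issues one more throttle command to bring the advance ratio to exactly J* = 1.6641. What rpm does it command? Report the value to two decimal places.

rpm = 5302.89

set_propeller: D = 0.489 m, P = 0.547 m (p = P/D = 1.118609); state ← (V=0, rpm=0)
set_airspeed(69.25): V ← 69.25 m/s
adjust_airspeed(+2.67): V ← 69.25 +2.67 = 71.92 m/s
throttle_to(8687): rpm ← 8687
adjust_throttle(-1500): rpm ← 8687 -1500 = 7187
final state: V = 71.92 m/s, rpm = 7187 → n = rpm/60 = 119.783333 rev/s
target J* = 1.6641; solve J* = V/(n·D) for n: n = V/(J*·D) = 71.92/(1.6641 × 0.489) = 88.381506 rev/s
rpm = 60·n = 5302.890378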